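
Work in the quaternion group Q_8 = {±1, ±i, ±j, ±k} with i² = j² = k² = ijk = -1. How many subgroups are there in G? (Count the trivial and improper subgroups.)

6

|G| = 8, so by Lagrange every subgroup order divides 8. Divisors: 1, 2, 4, 8.
Subgroups by order — order 1: 1; order 2: 1; order 4: 3; order 8: 1.
Total: 1 + 1 + 3 + 1 = 6.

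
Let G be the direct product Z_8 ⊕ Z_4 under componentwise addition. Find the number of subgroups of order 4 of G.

|G| = 32 and 4 | 32, so subgroups of order 4 are possible by Lagrange.
The subgroups of order 4 are: {(0,0), (0,1), (0,2), (0,3)}; {(0,0), (0,2), (4,0), (4,2)}; {(0,0), (0,2), (4,1), (4,3)}; {(0,0), (2,0), (4,0), (6,0)}; … (7 in all).
So G has 7 subgroups of order 4.

7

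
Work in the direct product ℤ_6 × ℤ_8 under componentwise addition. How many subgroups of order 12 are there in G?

3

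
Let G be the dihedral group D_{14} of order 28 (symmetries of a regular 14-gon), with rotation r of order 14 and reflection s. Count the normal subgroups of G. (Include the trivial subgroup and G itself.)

G has 28 subgroups. Checking conjugation-invariance by order — order 1: 1/1 normal; order 2: 1/15 normal; order 4: 0/7 normal; order 7: 1/1 normal; order 14: 3/3 normal; order 28: 1/1 normal.
Total normal subgroups: 7.

7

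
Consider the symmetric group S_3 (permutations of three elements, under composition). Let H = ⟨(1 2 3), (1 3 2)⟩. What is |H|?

|⟨(1 2 3)⟩| = 3 and |⟨(1 3 2)⟩| = 3, so |H| is a multiple of lcm(3, 3) = 3 and divides |G| = 6.
Closing under the operation: H = {e, (1 2 3), (1 3 2)}, so |H| = 3.

3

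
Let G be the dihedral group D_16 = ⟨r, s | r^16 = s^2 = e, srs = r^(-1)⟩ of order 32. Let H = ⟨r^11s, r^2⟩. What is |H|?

|⟨r^11s⟩| = 2 and |⟨r^2⟩| = 8, so |H| is a multiple of lcm(2, 8) = 8 and divides |G| = 32.
Closing under the operation: H = {e, r^2, r^4, r^6, r^8, r^10, r^12, r^14, rs, r^3s, r^5s, r^7s, r^9s, r^11s, r^13s, r^15s}, so |H| = 16.

16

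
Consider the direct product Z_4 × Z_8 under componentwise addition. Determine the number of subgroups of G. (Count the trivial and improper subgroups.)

22

|G| = 32, so by Lagrange every subgroup order divides 32. Divisors: 1, 2, 4, 8, 16, 32.
Subgroups by order — order 1: 1; order 2: 3; order 4: 7; order 8: 7; order 16: 3; order 32: 1.
Total: 1 + 3 + 7 + 7 + 3 + 1 = 22.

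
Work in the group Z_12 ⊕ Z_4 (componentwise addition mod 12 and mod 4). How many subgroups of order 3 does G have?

1

|G| = 48 and 3 | 48, so subgroups of order 3 are possible by Lagrange.
The subgroups of order 3 are: {(0,0), (4,0), (8,0)}.
So G has 1 subgroup of order 3.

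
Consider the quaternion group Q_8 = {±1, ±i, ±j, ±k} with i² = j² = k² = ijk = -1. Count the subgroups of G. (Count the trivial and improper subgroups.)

6

|G| = 8, so by Lagrange every subgroup order divides 8. Divisors: 1, 2, 4, 8.
Subgroups by order — order 1: 1; order 2: 1; order 4: 3; order 8: 1.
Total: 1 + 1 + 3 + 1 = 6.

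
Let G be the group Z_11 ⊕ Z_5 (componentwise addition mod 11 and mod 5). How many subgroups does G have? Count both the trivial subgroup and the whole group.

|G| = 55, so by Lagrange every subgroup order divides 55. Divisors: 1, 5, 11, 55.
Subgroups by order — order 1: 1; order 5: 1; order 11: 1; order 55: 1.
Total: 1 + 1 + 1 + 1 = 4.

4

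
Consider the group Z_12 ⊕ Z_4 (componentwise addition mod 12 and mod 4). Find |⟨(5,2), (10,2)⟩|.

24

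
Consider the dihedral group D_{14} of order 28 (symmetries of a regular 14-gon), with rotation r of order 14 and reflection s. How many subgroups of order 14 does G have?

|G| = 28 and 14 | 28, so subgroups of order 14 are possible by Lagrange.
The subgroups of order 14 are: {e, r, r^2, r^3, r^4, r^5, r^6, r^7, r^8, r^9, r^10, r^11, r^12, r^13}; {e, r^2, r^4, r^6, r^8, r^10, r^12, s, r^2s, r^4s, r^6s, r^8s, r^10s, r^12s}; {e, r^2, r^4, r^6, r^8, r^10, r^12, rs, r^3s, r^5s, r^7s, r^9s, r^11s, r^13s}.
So G has 3 subgroups of order 14.

3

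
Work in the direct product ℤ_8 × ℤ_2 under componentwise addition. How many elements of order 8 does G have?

An element (a,b) has order lcm(ord(a), ord(b)); count pairs with lcm equal to 8.
Enumerating gives 8 such elements.

8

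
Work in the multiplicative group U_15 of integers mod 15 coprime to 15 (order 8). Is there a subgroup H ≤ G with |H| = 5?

5 does not divide |G| = 8, so by Lagrange no subgroup of order 5 exists.

No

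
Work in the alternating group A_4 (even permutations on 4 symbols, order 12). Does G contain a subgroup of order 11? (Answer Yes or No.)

No

11 does not divide |G| = 12, so by Lagrange no subgroup of order 11 exists.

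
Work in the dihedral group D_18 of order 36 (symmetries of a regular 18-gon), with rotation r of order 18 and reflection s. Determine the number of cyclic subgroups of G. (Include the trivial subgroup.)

Group the elements of G by the cyclic subgroup they generate; each cyclic subgroup of order d accounts for φ(d) elements.
Cyclic subgroups by order — order 1: 1; order 2: 19; order 3: 1; order 6: 1; order 9: 1; order 18: 1.
Total: 24.

24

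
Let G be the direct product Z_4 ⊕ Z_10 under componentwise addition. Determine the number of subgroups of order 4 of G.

3

|G| = 40 and 4 | 40, so subgroups of order 4 are possible by Lagrange.
The subgroups of order 4 are: {(0,0), (0,5), (2,0), (2,5)}; {(0,0), (1,0), (2,0), (3,0)}; {(0,0), (1,5), (2,0), (3,5)}.
So G has 3 subgroups of order 4.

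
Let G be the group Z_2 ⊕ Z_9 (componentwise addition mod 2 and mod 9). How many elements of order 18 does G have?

6

An element (a,b) has order lcm(ord(a), ord(b)); count pairs with lcm equal to 18.
Enumerating gives 6 such elements.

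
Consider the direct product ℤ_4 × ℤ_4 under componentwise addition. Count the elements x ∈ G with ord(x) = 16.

0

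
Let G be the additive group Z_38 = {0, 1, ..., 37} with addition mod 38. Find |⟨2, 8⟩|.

|⟨2⟩| = 19 and |⟨8⟩| = 19, so |H| is a multiple of lcm(19, 19) = 19 and divides |G| = 38.
Closing under the operation: H = {0, 2, 4, 6, 8, 10, 12, 14, 16, 18, 20, 22, 24, 26, 28, 30, 32, 34, 36}, so |H| = 19.

19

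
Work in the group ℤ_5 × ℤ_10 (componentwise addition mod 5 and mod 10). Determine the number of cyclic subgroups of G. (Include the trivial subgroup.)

14

Each element a generates a cyclic subgroup ⟨a⟩; distinct elements may generate the same one (a cyclic group of order d has φ(d) generators).
Cyclic subgroups by order — order 1: 1; order 2: 1; order 5: 6; order 10: 6.
Total: 14.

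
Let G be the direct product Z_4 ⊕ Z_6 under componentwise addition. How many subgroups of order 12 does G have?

3

|G| = 24 and 12 | 24, so subgroups of order 12 are possible by Lagrange.
The subgroups of order 12 are: {(0,0), (0,1), (0,2), (0,3), (0,4), (0,5), (2,0), (2,1), (2,2), (2,3), (2,4), (2,5)}; {(0,0), (0,2), (0,4), (1,0), (1,2), (1,4), (2,0), (2,2), (2,4), (3,0), (3,2), (3,4)}; {(0,0), (0,2), (0,4), (1,1), (1,3), (1,5), (2,0), (2,2), (2,4), (3,1), (3,3), (3,5)}.
So G has 3 subgroups of order 12.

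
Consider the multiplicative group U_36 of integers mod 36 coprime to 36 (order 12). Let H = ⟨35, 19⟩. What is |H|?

4

|⟨35⟩| = 2 and |⟨19⟩| = 2, so |H| is a multiple of lcm(2, 2) = 2 and divides |G| = 12.
Closing under the operation: H = {1, 17, 19, 35}, so |H| = 4.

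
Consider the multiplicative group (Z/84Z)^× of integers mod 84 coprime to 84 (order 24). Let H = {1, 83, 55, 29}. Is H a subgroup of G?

Yes

|H| = 4 divides |G| = 24, consistent with Lagrange.
H contains the identity, every element's inverse is in H, and H is closed under ·: it is a subgroup.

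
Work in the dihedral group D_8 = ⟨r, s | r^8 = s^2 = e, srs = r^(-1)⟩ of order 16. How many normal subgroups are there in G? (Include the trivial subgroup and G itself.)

G has 19 subgroups. Checking conjugation-invariance by order — order 1: 1/1 normal; order 2: 1/9 normal; order 4: 1/5 normal; order 8: 3/3 normal; order 16: 1/1 normal.
Total normal subgroups: 7.

7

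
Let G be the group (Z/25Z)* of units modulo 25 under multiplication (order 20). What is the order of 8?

20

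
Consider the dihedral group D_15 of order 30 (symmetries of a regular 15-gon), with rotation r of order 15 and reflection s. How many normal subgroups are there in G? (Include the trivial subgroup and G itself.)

G has 28 subgroups. Checking conjugation-invariance by order — order 1: 1/1 normal; order 2: 0/15 normal; order 3: 1/1 normal; order 5: 1/1 normal; order 6: 0/5 normal; order 10: 0/3 normal; order 15: 1/1 normal; order 30: 1/1 normal.
Total normal subgroups: 5.

5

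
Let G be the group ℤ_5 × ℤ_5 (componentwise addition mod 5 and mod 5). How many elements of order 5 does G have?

24

An element (a,b) has order lcm(ord(a), ord(b)); count pairs with lcm equal to 5.
Enumerating gives 24 such elements.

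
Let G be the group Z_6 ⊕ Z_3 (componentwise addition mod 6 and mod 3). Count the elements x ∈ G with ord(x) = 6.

An element (a,b) has order lcm(ord(a), ord(b)); count pairs with lcm equal to 6.
Enumerating gives 8 such elements.

8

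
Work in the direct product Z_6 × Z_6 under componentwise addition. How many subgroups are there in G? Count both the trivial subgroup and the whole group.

30

|G| = 36, so by Lagrange every subgroup order divides 36. Divisors: 1, 2, 3, 4, 6, 9, 12, 18, 36.
Subgroups by order — order 1: 1; order 2: 3; order 3: 4; order 4: 1; order 6: 12; order 9: 1; order 12: 4; order 18: 3; order 36: 1.
Total: 1 + 3 + 4 + 1 + 12 + 1 + 4 + 3 + 1 = 30.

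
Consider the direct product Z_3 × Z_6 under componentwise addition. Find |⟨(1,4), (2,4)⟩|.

|⟨(1,4)⟩| = 3 and |⟨(2,4)⟩| = 3, so |H| is a multiple of lcm(3, 3) = 3 and divides |G| = 18.
Closing under the operation: H = {(0,0), (0,2), (0,4), (1,0), (1,2), (1,4), (2,0), (2,2), (2,4)}, so |H| = 9.

9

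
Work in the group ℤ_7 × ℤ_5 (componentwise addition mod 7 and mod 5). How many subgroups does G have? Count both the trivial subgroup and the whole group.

4

|G| = 35, so by Lagrange every subgroup order divides 35. Divisors: 1, 5, 7, 35.
Subgroups by order — order 1: 1; order 5: 1; order 7: 1; order 35: 1.
Total: 1 + 1 + 1 + 1 = 4.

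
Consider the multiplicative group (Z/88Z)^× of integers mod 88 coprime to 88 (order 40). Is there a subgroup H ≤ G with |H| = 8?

8 | 40. A subgroup of order 8 is {1, 21, 23, 43, 45, 65, 67, 87}.

Yes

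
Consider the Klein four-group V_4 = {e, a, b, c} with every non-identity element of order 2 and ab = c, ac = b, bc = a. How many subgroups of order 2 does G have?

3

|G| = 4 and 2 | 4, so subgroups of order 2 are possible by Lagrange.
The subgroups of order 2 are: {e, a}; {e, b}; {e, c}.
So G has 3 subgroups of order 2.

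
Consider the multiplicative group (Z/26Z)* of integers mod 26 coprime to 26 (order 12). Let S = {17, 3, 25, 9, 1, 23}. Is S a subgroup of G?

Yes

|S| = 6 divides |G| = 12, consistent with Lagrange.
S contains the identity, every element's inverse is in S, and S is closed under ·: it is a subgroup.
In fact S = ⟨17⟩.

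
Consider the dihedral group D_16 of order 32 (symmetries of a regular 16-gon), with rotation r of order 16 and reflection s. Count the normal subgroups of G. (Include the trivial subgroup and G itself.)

8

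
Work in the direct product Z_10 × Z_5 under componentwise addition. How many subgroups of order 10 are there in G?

|G| = 50 and 10 | 50, so subgroups of order 10 are possible by Lagrange.
The subgroups of order 10 are: {(0,0), (0,1), (0,2), (0,3), (0,4), (5,0), (5,1), (5,2), (5,3), (5,4)}; {(0,0), (1,0), (2,0), (3,0), (4,0), (5,0), (6,0), (7,0), (8,0), (9,0)}; {(0,0), (1,1), (2,2), (3,3), (4,4), (5,0), (6,1), (7,2), (8,3), (9,4)}; {(0,0), (1,2), (2,4), (3,1), (4,3), (5,0), (6,2), (7,4), (8,1), (9,3)}; … (6 in all).
So G has 6 subgroups of order 10.

6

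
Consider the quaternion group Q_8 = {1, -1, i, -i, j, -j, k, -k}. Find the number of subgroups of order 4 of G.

3

|G| = 8 and 4 | 8, so subgroups of order 4 are possible by Lagrange.
The subgroups of order 4 are: {1, -1, i, -i}; {1, -1, j, -j}; {1, -1, k, -k}.
So G has 3 subgroups of order 4.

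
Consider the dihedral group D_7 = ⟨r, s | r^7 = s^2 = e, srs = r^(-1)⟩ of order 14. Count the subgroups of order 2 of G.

|G| = 14 and 2 | 14, so subgroups of order 2 are possible by Lagrange.
The subgroups of order 2 are: {e, r^2s}; {e, r^3s}; {e, r^4s}; {e, r^5s}; … (7 in all).
So G has 7 subgroups of order 2.

7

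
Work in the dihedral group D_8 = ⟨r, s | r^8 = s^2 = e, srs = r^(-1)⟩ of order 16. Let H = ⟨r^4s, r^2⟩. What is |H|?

8

|⟨r^4s⟩| = 2 and |⟨r^2⟩| = 4, so |H| is a multiple of lcm(2, 4) = 4 and divides |G| = 16.
Closing under the operation: H = {e, r^2, r^4, r^6, s, r^2s, r^4s, r^6s}, so |H| = 8.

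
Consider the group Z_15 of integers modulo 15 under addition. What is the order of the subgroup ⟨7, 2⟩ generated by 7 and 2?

15

|⟨7⟩| = 15 and |⟨2⟩| = 15, so |H| is a multiple of lcm(15, 15) = 15 and divides |G| = 15.
Closing {7, 2} under the group operation gives all of G, so |H| = 15.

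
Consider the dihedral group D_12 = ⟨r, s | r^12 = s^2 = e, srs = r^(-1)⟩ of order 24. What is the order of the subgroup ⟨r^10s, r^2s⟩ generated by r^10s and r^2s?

6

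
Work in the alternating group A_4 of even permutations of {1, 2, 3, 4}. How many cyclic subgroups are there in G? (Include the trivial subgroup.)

Each element a generates a cyclic subgroup ⟨a⟩; distinct elements may generate the same one (a cyclic group of order d has φ(d) generators).
Cyclic subgroups by order — order 1: 1; order 2: 3; order 3: 4.
Total: 8.

8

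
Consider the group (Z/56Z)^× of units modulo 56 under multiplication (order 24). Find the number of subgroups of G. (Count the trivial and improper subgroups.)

|G| = 24, so by Lagrange every subgroup order divides 24. Divisors: 1, 2, 3, 4, 6, 8, 12, 24.
Subgroups by order — order 1: 1; order 2: 7; order 3: 1; order 4: 7; order 6: 7; order 8: 1; order 12: 7; order 24: 1.
Total: 1 + 7 + 1 + 7 + 7 + 1 + 7 + 1 = 32.

32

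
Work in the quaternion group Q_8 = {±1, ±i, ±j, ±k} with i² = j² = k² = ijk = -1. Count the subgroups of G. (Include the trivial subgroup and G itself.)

6

|G| = 8, so by Lagrange every subgroup order divides 8. Divisors: 1, 2, 4, 8.
Subgroups by order — order 1: 1; order 2: 1; order 4: 3; order 8: 1.
Total: 1 + 1 + 3 + 1 = 6.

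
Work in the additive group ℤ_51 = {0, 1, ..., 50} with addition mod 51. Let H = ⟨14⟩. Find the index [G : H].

1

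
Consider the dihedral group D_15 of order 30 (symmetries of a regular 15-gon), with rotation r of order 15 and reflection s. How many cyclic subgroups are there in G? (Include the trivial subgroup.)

Group the elements of G by the cyclic subgroup they generate; each cyclic subgroup of order d accounts for φ(d) elements.
Cyclic subgroups by order — order 1: 1; order 2: 15; order 3: 1; order 5: 1; order 15: 1.
Total: 19.

19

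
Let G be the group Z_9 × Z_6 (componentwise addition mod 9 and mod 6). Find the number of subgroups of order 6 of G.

4

|G| = 54 and 6 | 54, so subgroups of order 6 are possible by Lagrange.
The subgroups of order 6 are: {(0,0), (0,1), (0,2), (0,3), (0,4), (0,5)}; {(0,0), (0,3), (3,0), (3,3), (6,0), (6,3)}; {(0,0), (0,3), (3,1), (3,4), (6,2), (6,5)}; {(0,0), (0,3), (3,2), (3,5), (6,1), (6,4)}.
So G has 4 subgroups of order 6.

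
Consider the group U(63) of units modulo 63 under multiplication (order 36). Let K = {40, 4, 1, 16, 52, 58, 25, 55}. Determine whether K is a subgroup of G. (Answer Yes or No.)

No

|K| = 8 does not divide |G| = 36, so by Lagrange K is not a subgroup.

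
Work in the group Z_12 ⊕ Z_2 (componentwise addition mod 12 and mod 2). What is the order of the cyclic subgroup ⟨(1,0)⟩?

12

The order of (1,0) in Z_12 × Z_2 is lcm(ord(1) in Z_12, ord(0) in Z_2).
ord(1) = 12 and ord(0) = 1, so |⟨(1,0)⟩| = lcm(12, 1) = 12.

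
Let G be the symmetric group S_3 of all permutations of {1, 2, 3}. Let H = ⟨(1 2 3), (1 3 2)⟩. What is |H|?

3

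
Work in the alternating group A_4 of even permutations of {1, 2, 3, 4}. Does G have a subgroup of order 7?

7 does not divide |G| = 12, so by Lagrange no subgroup of order 7 exists.

No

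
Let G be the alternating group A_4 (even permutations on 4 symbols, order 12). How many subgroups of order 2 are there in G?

|G| = 12 and 2 | 12, so subgroups of order 2 are possible by Lagrange.
The subgroups of order 2 are: {e, (1 2)(3 4)}; {e, (1 3)(2 4)}; {e, (1 4)(2 3)}.
So G has 3 subgroups of order 2.

3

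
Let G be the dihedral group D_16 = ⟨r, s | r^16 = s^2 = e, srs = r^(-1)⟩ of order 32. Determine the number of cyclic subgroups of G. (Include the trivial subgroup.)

21

A cyclic subgroup of order d is generated by each of its φ(d) elements of order d, so the cyclic subgroups of order d number (#elements of order d)/φ(d).
Cyclic subgroups by order — order 1: 1; order 2: 17; order 4: 1; order 8: 1; order 16: 1.
Total: 21.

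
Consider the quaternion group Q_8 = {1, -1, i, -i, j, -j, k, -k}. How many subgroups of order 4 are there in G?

3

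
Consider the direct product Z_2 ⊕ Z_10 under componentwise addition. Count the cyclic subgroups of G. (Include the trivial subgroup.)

Each element a generates a cyclic subgroup ⟨a⟩; distinct elements may generate the same one (a cyclic group of order d has φ(d) generators).
Cyclic subgroups by order — order 1: 1; order 2: 3; order 5: 1; order 10: 3.
Total: 8.

8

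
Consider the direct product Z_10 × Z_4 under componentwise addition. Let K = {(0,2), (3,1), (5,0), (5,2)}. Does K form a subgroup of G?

No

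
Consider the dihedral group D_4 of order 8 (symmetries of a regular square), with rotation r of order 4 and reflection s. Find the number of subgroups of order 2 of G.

5

|G| = 8 and 2 | 8, so subgroups of order 2 are possible by Lagrange.
The subgroups of order 2 are: {e, r^2}; {e, r^2s}; {e, r^3s}; {e, rs}; … (5 in all).
So G has 5 subgroups of order 2.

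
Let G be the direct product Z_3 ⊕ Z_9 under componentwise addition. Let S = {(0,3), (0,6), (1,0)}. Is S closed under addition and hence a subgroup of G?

The identity (0,0) ∉ S, so S is not a subgroup.

No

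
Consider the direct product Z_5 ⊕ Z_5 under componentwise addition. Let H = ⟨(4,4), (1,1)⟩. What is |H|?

5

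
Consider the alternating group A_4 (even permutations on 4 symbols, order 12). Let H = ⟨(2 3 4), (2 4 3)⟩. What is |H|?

3

|⟨(2 3 4)⟩| = 3 and |⟨(2 4 3)⟩| = 3, so |H| is a multiple of lcm(3, 3) = 3 and divides |G| = 12.
Closing under the operation: H = {e, (2 3 4), (2 4 3)}, so |H| = 3.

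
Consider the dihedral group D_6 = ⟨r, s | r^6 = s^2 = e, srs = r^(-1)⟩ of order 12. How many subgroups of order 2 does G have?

7

|G| = 12 and 2 | 12, so subgroups of order 2 are possible by Lagrange.
The subgroups of order 2 are: {e, r^2s}; {e, r^3}; {e, r^3s}; {e, r^4s}; … (7 in all).
So G has 7 subgroups of order 2.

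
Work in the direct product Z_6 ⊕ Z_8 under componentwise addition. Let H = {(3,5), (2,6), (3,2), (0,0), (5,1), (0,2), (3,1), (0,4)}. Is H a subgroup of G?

No

(0,2) ∈ H but its inverse (0,6) ∉ H, so H is not a subgroup.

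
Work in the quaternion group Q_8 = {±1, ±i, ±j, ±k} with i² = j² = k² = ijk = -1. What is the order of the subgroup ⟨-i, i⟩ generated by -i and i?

4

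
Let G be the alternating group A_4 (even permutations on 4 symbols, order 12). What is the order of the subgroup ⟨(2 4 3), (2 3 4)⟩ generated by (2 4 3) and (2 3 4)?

|⟨(2 4 3)⟩| = 3 and |⟨(2 3 4)⟩| = 3, so |H| is a multiple of lcm(3, 3) = 3 and divides |G| = 12.
Closing under the operation: H = {e, (2 3 4), (2 4 3)}, so |H| = 3.

3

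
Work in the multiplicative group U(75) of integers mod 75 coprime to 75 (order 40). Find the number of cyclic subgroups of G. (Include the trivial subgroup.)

12

Each element a generates a cyclic subgroup ⟨a⟩; distinct elements may generate the same one (a cyclic group of order d has φ(d) generators).
Cyclic subgroups by order — order 1: 1; order 2: 3; order 4: 2; order 5: 1; order 10: 3; order 20: 2.
Total: 12.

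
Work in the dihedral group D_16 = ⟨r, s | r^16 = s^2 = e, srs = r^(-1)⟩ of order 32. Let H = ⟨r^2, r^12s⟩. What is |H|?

|⟨r^2⟩| = 8 and |⟨r^12s⟩| = 2, so |H| is a multiple of lcm(8, 2) = 8 and divides |G| = 32.
Closing under the operation: H = {e, r^2, r^4, r^6, r^8, r^10, r^12, r^14, s, r^2s, r^4s, r^6s, r^8s, r^10s, r^12s, r^14s}, so |H| = 16.

16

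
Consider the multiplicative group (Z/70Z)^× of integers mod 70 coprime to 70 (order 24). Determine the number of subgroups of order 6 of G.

3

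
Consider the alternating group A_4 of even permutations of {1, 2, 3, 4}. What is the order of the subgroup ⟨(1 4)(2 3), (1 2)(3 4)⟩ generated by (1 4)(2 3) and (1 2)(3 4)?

4

|⟨(1 4)(2 3)⟩| = 2 and |⟨(1 2)(3 4)⟩| = 2, so |H| is a multiple of lcm(2, 2) = 2 and divides |G| = 12.
Closing under the operation: H = {e, (1 2)(3 4), (1 3)(2 4), (1 4)(2 3)}, so |H| = 4.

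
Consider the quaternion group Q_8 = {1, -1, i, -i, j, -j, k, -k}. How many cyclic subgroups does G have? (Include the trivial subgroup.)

5

Each element a generates a cyclic subgroup ⟨a⟩; distinct elements may generate the same one (a cyclic group of order d has φ(d) generators).
Cyclic subgroups by order — order 1: 1; order 2: 1; order 4: 3.
Total: 5.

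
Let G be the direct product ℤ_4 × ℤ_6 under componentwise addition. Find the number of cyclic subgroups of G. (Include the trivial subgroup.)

12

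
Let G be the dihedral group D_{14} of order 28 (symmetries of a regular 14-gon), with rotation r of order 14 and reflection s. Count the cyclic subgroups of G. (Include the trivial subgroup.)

Group the elements of G by the cyclic subgroup they generate; each cyclic subgroup of order d accounts for φ(d) elements.
Cyclic subgroups by order — order 1: 1; order 2: 15; order 7: 1; order 14: 1.
Total: 18.

18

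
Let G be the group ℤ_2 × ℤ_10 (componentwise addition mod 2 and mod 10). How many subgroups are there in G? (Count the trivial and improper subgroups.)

10

|G| = 20, so by Lagrange every subgroup order divides 20. Divisors: 1, 2, 4, 5, 10, 20.
Subgroups by order — order 1: 1; order 2: 3; order 4: 1; order 5: 1; order 10: 3; order 20: 1.
Total: 1 + 3 + 1 + 1 + 3 + 1 = 10.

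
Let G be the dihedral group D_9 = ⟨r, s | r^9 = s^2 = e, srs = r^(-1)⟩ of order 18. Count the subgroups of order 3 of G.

1

|G| = 18 and 3 | 18, so subgroups of order 3 are possible by Lagrange.
The subgroups of order 3 are: {e, r^3, r^6}.
So G has 1 subgroup of order 3.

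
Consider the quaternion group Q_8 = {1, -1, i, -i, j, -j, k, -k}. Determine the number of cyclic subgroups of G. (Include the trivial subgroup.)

A cyclic subgroup of order d is generated by each of its φ(d) elements of order d, so the cyclic subgroups of order d number (#elements of order d)/φ(d).
Cyclic subgroups by order — order 1: 1; order 2: 1; order 4: 3.
Total: 5.

5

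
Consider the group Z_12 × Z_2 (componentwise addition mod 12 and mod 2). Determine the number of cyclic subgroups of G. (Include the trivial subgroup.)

12

Each element a generates a cyclic subgroup ⟨a⟩; distinct elements may generate the same one (a cyclic group of order d has φ(d) generators).
Cyclic subgroups by order — order 1: 1; order 2: 3; order 3: 1; order 4: 2; order 6: 3; order 12: 2.
Total: 12.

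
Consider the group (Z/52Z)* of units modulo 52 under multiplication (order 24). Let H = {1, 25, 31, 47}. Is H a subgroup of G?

|H| = 4 divides |G| = 24, consistent with Lagrange.
H contains the identity, every element's inverse is in H, and H is closed under ·: it is a subgroup.
In fact H = ⟨47⟩.

Yes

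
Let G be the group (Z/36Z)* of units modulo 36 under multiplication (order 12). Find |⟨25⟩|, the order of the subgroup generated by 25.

3

Compute successive powers of 25 mod 36: 25, 13, 1; 25^3 ≡ 1 (mod 36).
So |⟨25⟩| = 3.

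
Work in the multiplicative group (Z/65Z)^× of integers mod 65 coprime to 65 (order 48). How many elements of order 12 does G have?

Enumerating element orders in G gives 24 elements of order 12.

24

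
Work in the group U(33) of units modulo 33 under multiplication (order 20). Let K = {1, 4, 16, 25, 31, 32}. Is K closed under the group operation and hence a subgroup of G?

|K| = 6 does not divide |G| = 20, so by Lagrange K is not a subgroup.

No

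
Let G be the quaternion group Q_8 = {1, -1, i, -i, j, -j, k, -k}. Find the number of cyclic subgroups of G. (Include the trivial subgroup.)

Group the elements of G by the cyclic subgroup they generate; each cyclic subgroup of order d accounts for φ(d) elements.
Cyclic subgroups by order — order 1: 1; order 2: 1; order 4: 3.
Total: 5.

5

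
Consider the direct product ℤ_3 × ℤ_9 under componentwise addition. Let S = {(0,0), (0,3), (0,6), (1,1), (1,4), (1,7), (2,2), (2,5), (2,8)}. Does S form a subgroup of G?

Yes

|S| = 9 divides |G| = 27, consistent with Lagrange.
S contains the identity, every element's inverse is in S, and S is closed under +: it is a subgroup.
In fact S = ⟨(1,1)⟩.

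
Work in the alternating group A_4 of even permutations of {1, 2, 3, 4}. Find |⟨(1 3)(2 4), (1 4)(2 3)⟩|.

4

|⟨(1 3)(2 4)⟩| = 2 and |⟨(1 4)(2 3)⟩| = 2, so |H| is a multiple of lcm(2, 2) = 2 and divides |G| = 12.
Closing under the operation: H = {e, (1 2)(3 4), (1 3)(2 4), (1 4)(2 3)}, so |H| = 4.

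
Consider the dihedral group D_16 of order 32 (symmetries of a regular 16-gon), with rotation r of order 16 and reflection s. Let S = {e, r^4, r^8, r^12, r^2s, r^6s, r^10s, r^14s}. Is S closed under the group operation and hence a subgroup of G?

Yes

|S| = 8 divides |G| = 32, consistent with Lagrange.
S contains the identity, every element's inverse is in S, and S is closed under ·: it is a subgroup.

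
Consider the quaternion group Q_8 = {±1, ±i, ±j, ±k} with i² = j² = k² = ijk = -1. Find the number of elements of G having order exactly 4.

6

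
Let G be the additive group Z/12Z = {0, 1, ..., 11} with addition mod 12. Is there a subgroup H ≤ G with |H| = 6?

Yes

6 | 12. A subgroup of order 6 is {0, 2, 4, 6, 8, 10}.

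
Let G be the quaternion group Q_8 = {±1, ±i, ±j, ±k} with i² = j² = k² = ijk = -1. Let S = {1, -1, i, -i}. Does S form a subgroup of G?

|S| = 4 divides |G| = 8, consistent with Lagrange.
S contains the identity, every element's inverse is in S, and S is closed under ·: it is a subgroup.
In fact S = ⟨-i⟩.

Yes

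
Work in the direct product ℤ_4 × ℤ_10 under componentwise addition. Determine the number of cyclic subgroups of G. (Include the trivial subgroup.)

A cyclic subgroup of order d is generated by each of its φ(d) elements of order d, so the cyclic subgroups of order d number (#elements of order d)/φ(d).
Cyclic subgroups by order — order 1: 1; order 2: 3; order 4: 2; order 5: 1; order 10: 3; order 20: 2.
Total: 12.

12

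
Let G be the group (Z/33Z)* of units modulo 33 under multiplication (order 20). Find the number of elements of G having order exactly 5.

4

The elements of order 5 are: 4, 16, 25, 31.
That's 4.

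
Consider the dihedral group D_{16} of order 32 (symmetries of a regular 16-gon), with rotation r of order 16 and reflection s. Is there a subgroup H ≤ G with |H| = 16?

Yes

16 | 32. A subgroup of order 16 is {e, r, r^2, r^3, r^4, r^5, r^6, r^7, r^8, r^9, r^10, r^11, r^12, r^13, r^14, r^15}.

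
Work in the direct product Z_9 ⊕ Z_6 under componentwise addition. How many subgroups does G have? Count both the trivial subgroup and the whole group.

20

|G| = 54, so by Lagrange every subgroup order divides 54. Divisors: 1, 2, 3, 6, 9, 18, 27, 54.
Subgroups by order — order 1: 1; order 2: 1; order 3: 4; order 6: 4; order 9: 4; order 18: 4; order 27: 1; order 54: 1.
Total: 1 + 1 + 4 + 4 + 4 + 4 + 1 + 1 = 20.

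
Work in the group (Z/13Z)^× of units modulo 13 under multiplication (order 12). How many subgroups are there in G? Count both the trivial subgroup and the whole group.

|G| = 12, so by Lagrange every subgroup order divides 12. Divisors: 1, 2, 3, 4, 6, 12.
Subgroups by order — order 1: 1; order 2: 1; order 3: 1; order 4: 1; order 6: 1; order 12: 1.
Total: 1 + 1 + 1 + 1 + 1 + 1 = 6.

6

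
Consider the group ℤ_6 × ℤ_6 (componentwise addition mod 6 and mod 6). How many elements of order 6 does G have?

24

An element (a,b) has order lcm(ord(a), ord(b)); count pairs with lcm equal to 6.
Enumerating gives 24 such elements.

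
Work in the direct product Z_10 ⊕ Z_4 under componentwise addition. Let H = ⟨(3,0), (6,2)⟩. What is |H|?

20

|⟨(3,0)⟩| = 10 and |⟨(6,2)⟩| = 10, so |H| is a multiple of lcm(10, 10) = 10 and divides |G| = 40.
Closing under the operation: H = {(0,0), (0,2), (1,0), (1,2), (2,0), (2,2), (3,0), (3,2), (4,0), (4,2), (5,0), (5,2), (6,0), (6,2), (7,0), (7,2), (8,0), (8,2), (9,0), (9,2)}, so |H| = 20.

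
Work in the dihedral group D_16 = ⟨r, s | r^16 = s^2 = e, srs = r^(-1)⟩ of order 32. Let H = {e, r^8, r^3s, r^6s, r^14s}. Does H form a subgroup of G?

|H| = 5 does not divide |G| = 32, so by Lagrange H is not a subgroup.

No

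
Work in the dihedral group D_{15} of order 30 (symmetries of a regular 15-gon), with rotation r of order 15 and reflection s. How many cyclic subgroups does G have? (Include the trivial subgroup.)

19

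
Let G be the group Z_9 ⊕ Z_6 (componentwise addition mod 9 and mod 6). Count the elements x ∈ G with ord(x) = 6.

An element (a,b) has order lcm(ord(a), ord(b)); count pairs with lcm equal to 6.
Enumerating gives 8 such elements.

8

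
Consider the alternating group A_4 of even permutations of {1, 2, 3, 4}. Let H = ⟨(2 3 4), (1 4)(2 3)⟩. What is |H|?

12

|⟨(2 3 4)⟩| = 3 and |⟨(1 4)(2 3)⟩| = 2, so |H| is a multiple of lcm(3, 2) = 6 and divides |G| = 12.
Closing {(2 3 4), (1 4)(2 3)} under the group operation gives all of G, so |H| = 12.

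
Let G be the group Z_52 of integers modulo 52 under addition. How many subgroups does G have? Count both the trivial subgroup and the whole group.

A cyclic group of order 52 has exactly one subgroup for each divisor of 52.
Divisors of 52: 1, 2, 4, 13, 26, 52.
So Z_52 has 6 subgroups.

6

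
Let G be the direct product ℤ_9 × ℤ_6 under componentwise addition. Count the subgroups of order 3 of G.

4

|G| = 54 and 3 | 54, so subgroups of order 3 are possible by Lagrange.
The subgroups of order 3 are: {(0,0), (0,2), (0,4)}; {(0,0), (3,0), (6,0)}; {(0,0), (3,2), (6,4)}; {(0,0), (3,4), (6,2)}.
So G has 4 subgroups of order 3.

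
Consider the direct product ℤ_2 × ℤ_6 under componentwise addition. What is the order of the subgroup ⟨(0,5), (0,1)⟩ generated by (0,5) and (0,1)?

|⟨(0,5)⟩| = 6 and |⟨(0,1)⟩| = 6, so |H| is a multiple of lcm(6, 6) = 6 and divides |G| = 12.
Closing under the operation: H = {(0,0), (0,1), (0,2), (0,3), (0,4), (0,5)}, so |H| = 6.

6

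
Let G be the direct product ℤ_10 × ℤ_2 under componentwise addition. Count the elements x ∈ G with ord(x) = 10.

12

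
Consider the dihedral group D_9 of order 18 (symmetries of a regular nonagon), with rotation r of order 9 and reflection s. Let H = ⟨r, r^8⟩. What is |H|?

|⟨r⟩| = 9 and |⟨r^8⟩| = 9, so |H| is a multiple of lcm(9, 9) = 9 and divides |G| = 18.
Closing under the operation: H = {e, r, r^2, r^3, r^4, r^5, r^6, r^7, r^8}, so |H| = 9.

9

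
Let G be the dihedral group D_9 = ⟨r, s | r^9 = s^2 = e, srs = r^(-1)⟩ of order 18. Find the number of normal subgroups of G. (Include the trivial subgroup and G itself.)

4

G has 16 subgroups. Checking conjugation-invariance by order — order 1: 1/1 normal; order 2: 0/9 normal; order 3: 1/1 normal; order 6: 0/3 normal; order 9: 1/1 normal; order 18: 1/1 normal.
Total normal subgroups: 4.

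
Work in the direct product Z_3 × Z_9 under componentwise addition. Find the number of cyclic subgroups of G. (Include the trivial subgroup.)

8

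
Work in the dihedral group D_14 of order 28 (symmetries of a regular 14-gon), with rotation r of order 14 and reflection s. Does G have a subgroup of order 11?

No

11 does not divide |G| = 28, so by Lagrange no subgroup of order 11 exists.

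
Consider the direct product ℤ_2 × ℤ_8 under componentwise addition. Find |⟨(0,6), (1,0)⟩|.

8

|⟨(0,6)⟩| = 4 and |⟨(1,0)⟩| = 2, so |H| is a multiple of lcm(4, 2) = 4 and divides |G| = 16.
Closing under the operation: H = {(0,0), (0,2), (0,4), (0,6), (1,0), (1,2), (1,4), (1,6)}, so |H| = 8.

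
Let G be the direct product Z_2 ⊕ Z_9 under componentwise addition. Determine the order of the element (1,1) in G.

18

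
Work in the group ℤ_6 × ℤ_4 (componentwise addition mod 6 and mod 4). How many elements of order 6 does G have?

6

An element (a,b) has order lcm(ord(a), ord(b)); count pairs with lcm equal to 6.
Enumerating gives 6 such elements.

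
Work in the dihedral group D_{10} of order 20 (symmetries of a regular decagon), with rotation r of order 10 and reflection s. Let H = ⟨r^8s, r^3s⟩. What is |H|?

4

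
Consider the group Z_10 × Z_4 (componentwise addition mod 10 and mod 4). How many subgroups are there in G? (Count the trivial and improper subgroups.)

16

|G| = 40, so by Lagrange every subgroup order divides 40. Divisors: 1, 2, 4, 5, 8, 10, 20, 40.
Subgroups by order — order 1: 1; order 2: 3; order 4: 3; order 5: 1; order 8: 1; order 10: 3; order 20: 3; order 40: 1.
Total: 1 + 3 + 3 + 1 + 1 + 3 + 3 + 1 = 16.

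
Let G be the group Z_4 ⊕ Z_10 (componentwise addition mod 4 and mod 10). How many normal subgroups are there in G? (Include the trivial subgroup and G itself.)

G is abelian, so every subgroup is normal.
G has 16 subgroups in total, hence 16 normal subgroups.

16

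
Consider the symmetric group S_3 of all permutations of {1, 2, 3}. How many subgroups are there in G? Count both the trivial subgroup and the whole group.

|G| = 6, so by Lagrange every subgroup order divides 6. Divisors: 1, 2, 3, 6.
Subgroups by order — order 1: 1; order 2: 3; order 3: 1; order 6: 1.
Total: 1 + 3 + 1 + 1 = 6.

6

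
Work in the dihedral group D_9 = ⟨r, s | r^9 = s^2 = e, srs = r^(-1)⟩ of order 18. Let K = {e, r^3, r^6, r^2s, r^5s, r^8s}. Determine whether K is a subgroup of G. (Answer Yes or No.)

|K| = 6 divides |G| = 18, consistent with Lagrange.
K contains the identity, every element's inverse is in K, and K is closed under ·: it is a subgroup.

Yes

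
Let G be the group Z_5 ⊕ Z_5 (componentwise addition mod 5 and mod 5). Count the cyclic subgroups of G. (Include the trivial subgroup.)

7

Each element a generates a cyclic subgroup ⟨a⟩; distinct elements may generate the same one (a cyclic group of order d has φ(d) generators).
Cyclic subgroups by order — order 1: 1; order 5: 6.
Total: 7.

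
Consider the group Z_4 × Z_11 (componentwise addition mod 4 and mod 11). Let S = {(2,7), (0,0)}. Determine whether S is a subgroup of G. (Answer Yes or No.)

No

(2,7) ∈ S but its inverse (2,4) ∉ S, so S is not a subgroup.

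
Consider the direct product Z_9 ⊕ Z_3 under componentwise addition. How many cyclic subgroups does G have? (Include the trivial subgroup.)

Each element a generates a cyclic subgroup ⟨a⟩; distinct elements may generate the same one (a cyclic group of order d has φ(d) generators).
Cyclic subgroups by order — order 1: 1; order 3: 4; order 9: 3.
Total: 8.

8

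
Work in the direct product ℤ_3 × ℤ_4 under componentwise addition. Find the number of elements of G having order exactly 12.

4

An element (a,b) has order lcm(ord(a), ord(b)); count pairs with lcm equal to 12.
Enumerating gives 4 such elements.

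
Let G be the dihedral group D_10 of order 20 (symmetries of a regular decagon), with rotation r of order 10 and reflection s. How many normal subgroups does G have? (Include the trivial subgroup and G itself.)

7

G has 22 subgroups. Checking conjugation-invariance by order — order 1: 1/1 normal; order 2: 1/11 normal; order 4: 0/5 normal; order 5: 1/1 normal; order 10: 3/3 normal; order 20: 1/1 normal.
Total normal subgroups: 7.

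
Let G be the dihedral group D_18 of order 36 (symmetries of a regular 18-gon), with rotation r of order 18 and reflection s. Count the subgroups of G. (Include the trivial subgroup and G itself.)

45

|G| = 36, so by Lagrange every subgroup order divides 36. Divisors: 1, 2, 3, 4, 6, 9, 12, 18, 36.
Subgroups by order — order 1: 1; order 2: 19; order 3: 1; order 4: 9; order 6: 7; order 9: 1; order 12: 3; order 18: 3; order 36: 1.
Total: 1 + 19 + 1 + 9 + 7 + 1 + 3 + 3 + 1 = 45.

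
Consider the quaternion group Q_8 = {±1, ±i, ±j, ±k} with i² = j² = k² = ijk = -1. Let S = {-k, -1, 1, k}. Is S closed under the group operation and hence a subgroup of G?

Yes

|S| = 4 divides |G| = 8, consistent with Lagrange.
S contains the identity, every element's inverse is in S, and S is closed under ·: it is a subgroup.
In fact S = ⟨-k⟩.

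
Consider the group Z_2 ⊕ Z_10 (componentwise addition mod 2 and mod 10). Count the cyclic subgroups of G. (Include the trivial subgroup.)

8

Each element a generates a cyclic subgroup ⟨a⟩; distinct elements may generate the same one (a cyclic group of order d has φ(d) generators).
Cyclic subgroups by order — order 1: 1; order 2: 3; order 5: 1; order 10: 3.
Total: 8.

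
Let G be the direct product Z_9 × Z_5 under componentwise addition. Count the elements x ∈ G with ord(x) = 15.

8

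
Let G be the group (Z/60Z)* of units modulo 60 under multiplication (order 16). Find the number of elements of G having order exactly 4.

The elements of order 4 are: 7, 13, 17, 23, 37, 43, 47, 53.
That's 8.

8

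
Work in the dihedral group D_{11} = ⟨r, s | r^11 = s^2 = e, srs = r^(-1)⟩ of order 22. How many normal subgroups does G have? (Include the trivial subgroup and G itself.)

3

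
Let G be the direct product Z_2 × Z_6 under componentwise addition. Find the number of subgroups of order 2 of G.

|G| = 12 and 2 | 12, so subgroups of order 2 are possible by Lagrange.
The subgroups of order 2 are: {(0,0), (0,3)}; {(0,0), (1,0)}; {(0,0), (1,3)}.
So G has 3 subgroups of order 2.

3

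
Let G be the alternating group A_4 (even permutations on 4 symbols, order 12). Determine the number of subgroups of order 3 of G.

4

|G| = 12 and 3 | 12, so subgroups of order 3 are possible by Lagrange.
The subgroups of order 3 are: {e, (1 2 3), (1 3 2)}; {e, (1 2 4), (1 4 2)}; {e, (1 3 4), (1 4 3)}; {e, (2 3 4), (2 4 3)}.
So G has 4 subgroups of order 3.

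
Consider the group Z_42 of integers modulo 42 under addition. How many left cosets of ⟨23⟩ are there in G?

1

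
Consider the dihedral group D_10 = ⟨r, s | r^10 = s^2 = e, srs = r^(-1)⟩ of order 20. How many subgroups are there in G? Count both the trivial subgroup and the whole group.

22

|G| = 20, so by Lagrange every subgroup order divides 20. Divisors: 1, 2, 4, 5, 10, 20.
Subgroups by order — order 1: 1; order 2: 11; order 4: 5; order 5: 1; order 10: 3; order 20: 1.
Total: 1 + 11 + 5 + 1 + 3 + 1 = 22.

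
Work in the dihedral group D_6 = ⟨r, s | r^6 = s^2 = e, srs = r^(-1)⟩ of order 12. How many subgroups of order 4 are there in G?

3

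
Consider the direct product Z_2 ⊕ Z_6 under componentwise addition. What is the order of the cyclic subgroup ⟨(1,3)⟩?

2

The order of (1,3) in Z_2 × Z_6 is lcm(ord(1) in Z_2, ord(3) in Z_6).
ord(1) = 2 and ord(3) = 2, so |⟨(1,3)⟩| = lcm(2, 2) = 2.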